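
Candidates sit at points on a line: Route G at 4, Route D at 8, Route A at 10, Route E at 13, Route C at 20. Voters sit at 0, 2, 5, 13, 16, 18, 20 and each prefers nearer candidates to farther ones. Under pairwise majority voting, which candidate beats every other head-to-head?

Route E

With single-peaked preferences on a line, the Condorcet winner is the candidate closest to the median voter.
The median voter (position 13) is closest to Route E at 13.
Check: Route E vs Route G — voters closer to Route E: 4 of 7.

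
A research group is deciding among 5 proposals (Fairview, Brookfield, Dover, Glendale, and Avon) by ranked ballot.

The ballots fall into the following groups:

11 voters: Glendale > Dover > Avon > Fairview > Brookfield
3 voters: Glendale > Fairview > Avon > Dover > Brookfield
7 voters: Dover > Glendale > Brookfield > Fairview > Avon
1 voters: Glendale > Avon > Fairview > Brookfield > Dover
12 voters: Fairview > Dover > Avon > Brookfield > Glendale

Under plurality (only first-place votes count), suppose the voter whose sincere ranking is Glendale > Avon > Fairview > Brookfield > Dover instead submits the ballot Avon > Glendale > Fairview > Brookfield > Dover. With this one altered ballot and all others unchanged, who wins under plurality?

First-place totals with the altered ballot: Fairview 12, Brookfield 0, Dover 7, Glendale 14, Avon 1.
The winner is unchanged: still Glendale.

Glendale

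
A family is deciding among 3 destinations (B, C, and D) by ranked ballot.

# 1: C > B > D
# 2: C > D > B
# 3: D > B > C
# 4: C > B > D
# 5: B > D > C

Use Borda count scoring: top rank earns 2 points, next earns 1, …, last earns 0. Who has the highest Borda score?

Borda scores:
  B: 1 + 0 + 1 + 1 + 2 = 5
  C: 2 + 2 + 0 + 2 + 0 = 6
  D: 0 + 1 + 2 + 0 + 1 = 4
C has the highest total.

C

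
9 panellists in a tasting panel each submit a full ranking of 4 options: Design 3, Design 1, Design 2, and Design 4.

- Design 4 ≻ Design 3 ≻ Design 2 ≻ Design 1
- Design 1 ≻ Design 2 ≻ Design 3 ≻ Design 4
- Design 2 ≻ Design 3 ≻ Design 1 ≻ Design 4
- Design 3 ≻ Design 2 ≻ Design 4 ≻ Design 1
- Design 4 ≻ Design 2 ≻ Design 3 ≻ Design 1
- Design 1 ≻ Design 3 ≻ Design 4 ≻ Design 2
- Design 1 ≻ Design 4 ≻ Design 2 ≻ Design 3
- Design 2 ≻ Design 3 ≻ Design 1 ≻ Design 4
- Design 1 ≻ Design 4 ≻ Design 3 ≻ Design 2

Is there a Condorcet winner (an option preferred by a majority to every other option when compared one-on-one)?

No

Head-to-head results (9 voters total):
Design 3 vs Design 1: Design 3 wins 5–4.
Design 3 vs Design 2: Design 2 wins 5–4.
Design 3 vs Design 4: Design 3 wins 5–4.
Design 1 vs Design 2: Design 2 wins 5–4.
Design 1 vs Design 4: Design 1 wins 6–3.
Design 2 vs Design 4: Design 4 wins 5–4.
No candidate beats all others: Design 3 beats Design 4 beats Design 2 beats Design 3, a majority cycle.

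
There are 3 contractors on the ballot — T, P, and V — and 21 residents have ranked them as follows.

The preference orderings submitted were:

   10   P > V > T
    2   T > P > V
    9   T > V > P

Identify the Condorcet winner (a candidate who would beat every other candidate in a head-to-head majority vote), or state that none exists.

T

Head-to-head results (21 voters total):
T vs P: T wins 11–10.
T vs V: T wins 11–10.
P vs V: P wins 12–9.
T beats each rival — P (11–10), V (11–10) — so T is the Condorcet winner.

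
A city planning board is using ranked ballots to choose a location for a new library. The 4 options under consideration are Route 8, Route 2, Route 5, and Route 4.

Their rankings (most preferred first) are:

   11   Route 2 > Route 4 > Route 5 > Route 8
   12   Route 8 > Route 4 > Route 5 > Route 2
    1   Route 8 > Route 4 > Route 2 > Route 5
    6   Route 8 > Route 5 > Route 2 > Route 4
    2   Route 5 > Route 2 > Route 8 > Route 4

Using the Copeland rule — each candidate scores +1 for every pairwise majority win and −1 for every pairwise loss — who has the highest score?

Route 8

Pairwise results:
  Route 8 vs Route 2: Route 8 wins 19–13.
  Route 8 vs Route 5: Route 8 wins 19–13.
  Route 8 vs Route 4: Route 8 wins 21–11.
  Route 2 vs Route 5: Route 5 wins 20–12.
  Route 2 vs Route 4: Route 2 wins 19–13.
  Route 5 vs Route 4: Route 4 wins 24–8.
Copeland scores (wins − losses):
  Route 8: 3 − 0 = 3
  Route 2: 1 − 2 = -1
  Route 5: 1 − 2 = -1
  Route 4: 1 − 2 = -1
Route 8 has the best Copeland score.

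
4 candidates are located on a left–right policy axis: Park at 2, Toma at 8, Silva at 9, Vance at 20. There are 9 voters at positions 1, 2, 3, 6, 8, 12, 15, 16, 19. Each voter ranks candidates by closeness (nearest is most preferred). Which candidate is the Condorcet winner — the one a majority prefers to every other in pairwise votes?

With single-peaked preferences on a line, the Condorcet winner is the candidate closest to the median voter.
The median voter (position 8) is closest to Toma at 8.
Check: Toma vs Silva — voters closer to Toma: 5 of 9.

Toma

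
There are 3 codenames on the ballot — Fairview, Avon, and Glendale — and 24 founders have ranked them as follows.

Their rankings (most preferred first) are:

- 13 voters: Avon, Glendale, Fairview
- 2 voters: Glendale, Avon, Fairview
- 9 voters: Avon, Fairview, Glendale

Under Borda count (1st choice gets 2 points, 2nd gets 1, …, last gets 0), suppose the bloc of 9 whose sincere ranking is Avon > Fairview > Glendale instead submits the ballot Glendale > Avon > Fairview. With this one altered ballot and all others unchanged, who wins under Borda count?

Avon

Borda totals with the altered ballot: Fairview 0, Avon 37, Glendale 35.
The winner is unchanged: still Avon.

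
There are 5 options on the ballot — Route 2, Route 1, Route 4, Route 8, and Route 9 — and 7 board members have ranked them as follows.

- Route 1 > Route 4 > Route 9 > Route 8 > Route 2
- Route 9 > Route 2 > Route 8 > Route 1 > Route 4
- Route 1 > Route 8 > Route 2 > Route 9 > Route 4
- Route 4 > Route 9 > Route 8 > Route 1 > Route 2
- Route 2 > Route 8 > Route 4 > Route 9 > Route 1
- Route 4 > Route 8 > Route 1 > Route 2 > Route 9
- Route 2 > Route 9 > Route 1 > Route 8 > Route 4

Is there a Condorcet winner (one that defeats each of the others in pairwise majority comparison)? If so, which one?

No Condorcet winner

Head-to-head results (7 voters total):
Route 2 vs Route 1: Route 1 wins 4–3.
Route 2 vs Route 4: Route 2 wins 4–3.
Route 2 vs Route 8: Route 8 wins 4–3.
Route 2 vs Route 9: Route 2 wins 4–3.
Route 1 vs Route 4: Route 1 wins 4–3.
Route 1 vs Route 8: Route 8 wins 4–3.
Route 1 vs Route 9: Route 9 wins 4–3.
Route 4 vs Route 8: Route 8 wins 4–3.
Route 4 vs Route 9: Route 4 wins 4–3.
Route 8 vs Route 9: Route 9 wins 4–3.
No candidate beats all others: Route 2 beats Route 9 beats Route 1 beats Route 2, a majority cycle.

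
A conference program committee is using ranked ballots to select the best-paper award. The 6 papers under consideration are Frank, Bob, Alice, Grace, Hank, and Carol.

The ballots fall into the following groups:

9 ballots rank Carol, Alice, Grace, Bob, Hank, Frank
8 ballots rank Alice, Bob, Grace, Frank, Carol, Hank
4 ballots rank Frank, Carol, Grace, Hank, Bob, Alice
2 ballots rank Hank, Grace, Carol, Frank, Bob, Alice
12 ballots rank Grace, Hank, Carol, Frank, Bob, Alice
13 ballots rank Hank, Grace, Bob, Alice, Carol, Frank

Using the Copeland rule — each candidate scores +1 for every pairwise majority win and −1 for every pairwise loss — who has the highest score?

Grace

Pairwise results:
  Frank vs Bob: Bob wins 30–18.
  Frank vs Alice: Alice wins 30–18.
  Frank vs Grace: Grace wins 44–4.
  Frank vs Hank: Hank wins 36–12.
  Frank vs Carol: Carol wins 36–12.
  Bob vs Alice: Bob wins 31–17.
  Bob vs Grace: Grace wins 40–8.
  Bob vs Hank: Hank wins 31–17.
  Bob vs Carol: Carol wins 27–21.
  Alice vs Grace: Grace wins 31–17.
  Alice vs Hank: Hank wins 31–17.
  Alice vs Carol: Carol wins 27–21.
  Grace vs Hank: Grace wins 33–15.
  Grace vs Carol: Grace wins 35–13.
  Hank vs Carol: Hank wins 27–21.
Copeland scores (wins − losses):
  Frank: 0 − 5 = -5
  Bob: 2 − 3 = -1
  Alice: 1 − 4 = -3
  Grace: 5 − 0 = 5
  Hank: 4 − 1 = 3
  Carol: 3 − 2 = 1
Grace has the best Copeland score.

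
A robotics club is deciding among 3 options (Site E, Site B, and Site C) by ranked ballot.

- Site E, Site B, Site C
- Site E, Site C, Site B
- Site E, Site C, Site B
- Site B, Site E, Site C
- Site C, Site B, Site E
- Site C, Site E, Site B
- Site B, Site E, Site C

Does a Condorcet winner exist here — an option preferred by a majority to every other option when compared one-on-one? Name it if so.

Head-to-head results (7 voters total):
Site E vs Site B: Site E wins 4–3.
Site E vs Site C: Site E wins 5–2.
Site B vs Site C: Site C wins 4–3.
Site E beats each rival — Site B (4–3), Site C (5–2) — so Site E is the Condorcet winner.

Site E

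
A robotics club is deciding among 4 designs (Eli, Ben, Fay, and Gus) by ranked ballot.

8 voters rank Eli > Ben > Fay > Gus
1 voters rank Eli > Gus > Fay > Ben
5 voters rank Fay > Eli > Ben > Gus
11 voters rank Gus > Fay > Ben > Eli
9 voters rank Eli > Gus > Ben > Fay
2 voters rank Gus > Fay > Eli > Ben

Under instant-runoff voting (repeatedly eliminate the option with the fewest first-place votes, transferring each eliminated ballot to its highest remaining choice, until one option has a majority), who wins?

Eli

Round 1: Eli 18, Gus 13, Fay 5, Ben 0. Ben has the fewest and is eliminated.
Round 2: Eli 18, Gus 13, Fay 5. Fay has the fewest and is eliminated.
Round 3: Eli 23, Gus 13. Eli has a majority.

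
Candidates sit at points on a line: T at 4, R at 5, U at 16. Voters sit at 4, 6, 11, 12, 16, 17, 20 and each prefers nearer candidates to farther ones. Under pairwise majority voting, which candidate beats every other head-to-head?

With single-peaked preferences on a line, the Condorcet winner is the candidate closest to the median voter.
The median voter (position 12) is closest to U at 16.
Check: U vs R — voters closer to U: 5 of 7.

U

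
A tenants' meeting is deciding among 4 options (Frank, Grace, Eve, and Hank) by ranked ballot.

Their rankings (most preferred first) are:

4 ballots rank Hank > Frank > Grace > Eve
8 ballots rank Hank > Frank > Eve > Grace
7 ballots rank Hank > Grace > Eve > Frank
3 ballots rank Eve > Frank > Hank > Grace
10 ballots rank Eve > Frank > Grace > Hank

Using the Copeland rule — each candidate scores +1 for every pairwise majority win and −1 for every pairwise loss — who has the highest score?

Pairwise results:
  Frank vs Grace: Frank wins 25–7.
  Frank vs Eve: Eve wins 20–12.
  Frank vs Hank: Hank wins 19–13.
  Grace vs Eve: Eve wins 21–11.
  Grace vs Hank: Hank wins 22–10.
  Eve vs Hank: Hank wins 19–13.
Copeland scores (wins − losses):
  Frank: 1 − 2 = -1
  Grace: 0 − 3 = -3
  Eve: 2 − 1 = 1
  Hank: 3 − 0 = 3
Hank has the best Copeland score.

Hank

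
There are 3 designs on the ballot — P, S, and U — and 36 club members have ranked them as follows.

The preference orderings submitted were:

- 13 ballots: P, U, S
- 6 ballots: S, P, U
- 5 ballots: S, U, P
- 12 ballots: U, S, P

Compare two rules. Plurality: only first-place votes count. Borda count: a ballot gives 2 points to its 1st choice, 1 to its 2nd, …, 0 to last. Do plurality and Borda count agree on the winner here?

Plurality first-place counts: P 13, S 11, U 12 → P.
Borda totals: P 32, S 34, U 42 → U.
The two rules disagree: plurality picks P, Borda picks U.

No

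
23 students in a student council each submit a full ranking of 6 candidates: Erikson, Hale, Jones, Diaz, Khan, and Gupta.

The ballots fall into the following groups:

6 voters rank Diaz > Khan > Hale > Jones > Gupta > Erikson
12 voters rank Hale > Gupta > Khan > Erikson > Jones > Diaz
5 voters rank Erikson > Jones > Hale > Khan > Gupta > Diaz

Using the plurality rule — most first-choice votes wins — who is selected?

First-place vote totals:
  Erikson: 5
  Hale: 12
  Jones: 0
  Diaz: 6
  Khan: 0
  Gupta: 0
Hale has the most first-place votes.

Hale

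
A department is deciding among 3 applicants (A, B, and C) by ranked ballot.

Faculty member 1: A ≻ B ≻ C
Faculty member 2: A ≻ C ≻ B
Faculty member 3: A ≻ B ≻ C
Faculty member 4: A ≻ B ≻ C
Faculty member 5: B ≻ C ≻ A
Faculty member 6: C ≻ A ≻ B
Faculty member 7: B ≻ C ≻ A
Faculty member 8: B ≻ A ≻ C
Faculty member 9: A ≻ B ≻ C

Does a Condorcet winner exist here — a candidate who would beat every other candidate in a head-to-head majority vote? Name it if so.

A

Head-to-head results (9 voters total):
A vs B: A wins 6–3.
A vs C: A wins 6–3.
B vs C: B wins 7–2.
A beats each rival — B (6–3), C (6–3) — so A is the Condorcet winner.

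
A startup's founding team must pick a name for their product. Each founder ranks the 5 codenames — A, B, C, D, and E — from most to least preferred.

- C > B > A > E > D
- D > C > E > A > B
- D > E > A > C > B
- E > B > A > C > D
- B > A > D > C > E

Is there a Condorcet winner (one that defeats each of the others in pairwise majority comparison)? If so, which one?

Head-to-head results (5 voters total):
A vs B: B wins 3–2.
A vs C: A wins 3–2.
A vs D: A wins 3–2.
A vs E: E wins 3–2.
B vs C: C wins 3–2.
B vs D: B wins 3–2.
B vs E: E wins 3–2.
C vs D: D wins 3–2.
C vs E: C wins 3–2.
D vs E: D wins 3–2.
No candidate beats all others: A beats C beats B beats A, a majority cycle.

No Condorcet winner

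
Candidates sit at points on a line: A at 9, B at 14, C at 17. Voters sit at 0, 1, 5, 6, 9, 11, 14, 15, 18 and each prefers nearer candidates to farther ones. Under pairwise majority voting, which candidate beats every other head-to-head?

With single-peaked preferences on a line, the Condorcet winner is the candidate closest to the median voter.
The median voter (position 9) is closest to A at 9.
Check: A vs C — voters closer to A: 6 of 9.

A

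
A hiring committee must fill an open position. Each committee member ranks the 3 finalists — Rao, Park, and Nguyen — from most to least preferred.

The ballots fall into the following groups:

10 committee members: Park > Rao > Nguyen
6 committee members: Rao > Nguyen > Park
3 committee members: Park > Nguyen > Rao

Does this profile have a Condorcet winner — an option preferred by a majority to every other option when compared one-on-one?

Head-to-head results (19 voters total):
Rao vs Park: Park wins 13–6.
Rao vs Nguyen: Rao wins 16–3.
Park vs Nguyen: Park wins 13–6.
Park beats each rival — Rao (13–6), Nguyen (13–6) — so Park is the Condorcet winner.

Yes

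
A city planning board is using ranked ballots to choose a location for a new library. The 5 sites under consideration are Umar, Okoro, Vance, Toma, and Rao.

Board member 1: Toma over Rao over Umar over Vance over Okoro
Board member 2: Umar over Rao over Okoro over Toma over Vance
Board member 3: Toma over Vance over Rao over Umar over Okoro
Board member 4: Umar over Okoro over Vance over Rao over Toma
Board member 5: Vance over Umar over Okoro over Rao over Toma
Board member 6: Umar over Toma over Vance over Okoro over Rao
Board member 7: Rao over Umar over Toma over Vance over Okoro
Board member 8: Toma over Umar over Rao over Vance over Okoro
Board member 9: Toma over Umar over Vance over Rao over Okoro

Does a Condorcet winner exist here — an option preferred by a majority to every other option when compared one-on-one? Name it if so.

Umar

Head-to-head results (9 voters total):
Umar vs Okoro: Umar wins 9–0.
Umar vs Vance: Umar wins 7–2.
Umar vs Toma: Umar wins 5–4.
Umar vs Rao: Umar wins 6–3.
Okoro vs Vance: Vance wins 7–2.
Okoro vs Toma: Toma wins 6–3.
Okoro vs Rao: Rao wins 6–3.
Vance vs Toma: Toma wins 7–2.
Vance vs Rao: Vance wins 5–4.
Toma vs Rao: Toma wins 5–4.
Umar beats each rival — Okoro (9–0), Vance (7–2), Toma (5–4), Rao (6–3) — so Umar is the Condorcet winner.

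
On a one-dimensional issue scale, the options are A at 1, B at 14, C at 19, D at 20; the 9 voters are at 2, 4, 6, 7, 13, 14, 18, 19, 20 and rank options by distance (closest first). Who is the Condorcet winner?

B

With single-peaked preferences on a line, the Condorcet winner is the candidate closest to the median voter.
The median voter (position 13) is closest to B at 14.
Check: B vs C — voters closer to B: 6 of 9.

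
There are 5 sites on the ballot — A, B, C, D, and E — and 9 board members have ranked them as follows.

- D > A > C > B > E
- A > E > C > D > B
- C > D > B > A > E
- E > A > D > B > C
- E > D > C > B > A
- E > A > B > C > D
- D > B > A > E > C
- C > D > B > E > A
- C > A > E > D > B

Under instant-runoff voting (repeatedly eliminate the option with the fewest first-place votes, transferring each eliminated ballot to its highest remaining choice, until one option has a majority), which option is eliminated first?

B

Round 1: C 3, E 3, D 2, A 1, B 0. B has the fewest and is eliminated.
Round 2: C 3, E 3, D 2, A 1. A has the fewest and is eliminated.
Round 3: E 4, C 3, D 2. D has the fewest and is eliminated.
Round 4: E 5, C 4. E has a majority.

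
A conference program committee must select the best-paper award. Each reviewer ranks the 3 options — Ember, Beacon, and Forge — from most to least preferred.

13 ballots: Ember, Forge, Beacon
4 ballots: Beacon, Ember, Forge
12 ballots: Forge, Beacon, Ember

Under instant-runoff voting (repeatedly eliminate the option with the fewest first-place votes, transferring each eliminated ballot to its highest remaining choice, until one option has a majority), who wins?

Ember

Round 1: Ember 13, Forge 12, Beacon 4. Beacon has the fewest and is eliminated.
Round 2: Ember 17, Forge 12. Ember has a majority.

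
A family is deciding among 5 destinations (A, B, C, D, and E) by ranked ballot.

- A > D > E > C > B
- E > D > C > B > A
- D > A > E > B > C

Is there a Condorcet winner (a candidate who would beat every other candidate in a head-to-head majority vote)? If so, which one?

D

Head-to-head results (3 voters total):
A vs B: A wins 2–1.
A vs C: A wins 2–1.
A vs D: D wins 2–1.
A vs E: A wins 2–1.
B vs C: C wins 2–1.
B vs D: D wins 3–0.
B vs E: E wins 3–0.
C vs D: D wins 3–0.
C vs E: E wins 3–0.
D vs E: D wins 2–1.
D beats each rival — A (2–1), B (3–0), C (3–0), E (2–1) — so D is the Condorcet winner.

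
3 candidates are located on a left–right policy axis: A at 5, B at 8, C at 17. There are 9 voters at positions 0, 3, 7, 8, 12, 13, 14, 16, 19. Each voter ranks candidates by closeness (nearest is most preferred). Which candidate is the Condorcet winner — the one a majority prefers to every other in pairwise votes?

With single-peaked preferences on a line, the Condorcet winner is the candidate closest to the median voter.
The median voter (position 12) is closest to B at 8.
Check: B vs C — voters closer to B: 5 of 9.

B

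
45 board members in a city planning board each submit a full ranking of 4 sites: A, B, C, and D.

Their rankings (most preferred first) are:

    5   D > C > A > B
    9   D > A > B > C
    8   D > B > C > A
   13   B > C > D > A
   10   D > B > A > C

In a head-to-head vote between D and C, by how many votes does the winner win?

19

Ballots ranking D above C: 5+9+8+10 = 32.
Ballots ranking C above D: 13.
D wins 32–13, a margin of 19.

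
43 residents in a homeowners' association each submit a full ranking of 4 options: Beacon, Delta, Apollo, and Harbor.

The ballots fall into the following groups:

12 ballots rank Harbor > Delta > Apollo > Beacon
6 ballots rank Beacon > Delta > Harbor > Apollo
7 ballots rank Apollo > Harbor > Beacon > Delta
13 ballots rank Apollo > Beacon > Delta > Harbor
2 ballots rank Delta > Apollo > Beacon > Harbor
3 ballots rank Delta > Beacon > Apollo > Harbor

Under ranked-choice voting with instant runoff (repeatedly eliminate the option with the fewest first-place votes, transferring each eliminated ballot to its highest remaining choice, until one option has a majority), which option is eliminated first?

Round 1: Apollo 20, Harbor 12, Beacon 6, Delta 5. Delta has the fewest and is eliminated.
Round 2: Apollo 22, Harbor 12, Beacon 9. Apollo has a majority.

Delta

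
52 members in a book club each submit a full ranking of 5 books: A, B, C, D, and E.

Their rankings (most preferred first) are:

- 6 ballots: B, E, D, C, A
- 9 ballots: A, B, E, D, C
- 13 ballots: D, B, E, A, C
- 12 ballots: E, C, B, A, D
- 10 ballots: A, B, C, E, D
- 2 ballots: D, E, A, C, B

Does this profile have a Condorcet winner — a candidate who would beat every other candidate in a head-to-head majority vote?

Head-to-head results (52 voters total):
A vs B: B wins 31–21.
A vs C: A wins 34–18.
A vs D: A wins 31–21.
A vs E: E wins 33–19.
B vs C: B wins 38–14.
B vs D: B wins 37–15.
B vs E: B wins 38–14.
C vs D: D wins 30–22.
C vs E: E wins 42–10.
D vs E: E wins 37–15.
B beats each rival — A (31–21), C (38–14), D (37–15), E (38–14) — so B is the Condorcet winner.

Yes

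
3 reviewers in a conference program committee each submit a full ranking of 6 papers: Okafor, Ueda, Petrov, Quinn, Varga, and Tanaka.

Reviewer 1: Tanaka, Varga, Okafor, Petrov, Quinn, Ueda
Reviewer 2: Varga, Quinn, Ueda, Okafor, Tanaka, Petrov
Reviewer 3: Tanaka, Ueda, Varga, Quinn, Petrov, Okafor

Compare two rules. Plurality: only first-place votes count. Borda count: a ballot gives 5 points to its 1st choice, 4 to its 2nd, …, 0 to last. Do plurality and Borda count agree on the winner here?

No

Plurality first-place counts: Okafor 0, Ueda 0, Petrov 0, Quinn 0, Varga 1, Tanaka 2 → Tanaka.
Borda totals: Okafor 5, Ueda 7, Petrov 3, Quinn 7, Varga 12, Tanaka 11 → Varga.
The two rules disagree: plurality picks Tanaka, Borda picks Varga.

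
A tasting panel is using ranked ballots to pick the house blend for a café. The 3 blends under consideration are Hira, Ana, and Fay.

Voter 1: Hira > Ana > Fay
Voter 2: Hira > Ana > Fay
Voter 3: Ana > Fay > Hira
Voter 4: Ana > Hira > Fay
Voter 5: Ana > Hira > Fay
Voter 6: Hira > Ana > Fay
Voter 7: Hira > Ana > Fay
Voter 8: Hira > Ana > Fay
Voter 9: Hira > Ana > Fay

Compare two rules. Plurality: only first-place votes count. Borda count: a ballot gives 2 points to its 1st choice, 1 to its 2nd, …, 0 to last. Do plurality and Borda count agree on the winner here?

Yes

Plurality first-place counts: Hira 6, Ana 3, Fay 0 → Hira.
Borda totals: Hira 14, Ana 12, Fay 1 → Hira.
The two rules agree on Hira.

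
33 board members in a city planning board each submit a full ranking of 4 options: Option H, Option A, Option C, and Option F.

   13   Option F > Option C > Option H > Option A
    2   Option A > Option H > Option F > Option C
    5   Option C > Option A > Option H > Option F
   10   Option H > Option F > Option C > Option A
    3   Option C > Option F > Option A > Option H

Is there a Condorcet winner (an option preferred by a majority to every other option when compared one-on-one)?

No

Head-to-head results (33 voters total):
Option H vs Option A: Option H wins 23–10.
Option H vs Option C: Option C wins 21–12.
Option H vs Option F: Option H wins 17–16.
Option A vs Option C: Option C wins 31–2.
Option A vs Option F: Option F wins 26–7.
Option C vs Option F: Option F wins 25–8.
No candidate beats all others: Option H beats Option F beats Option C beats Option H, a majority cycle.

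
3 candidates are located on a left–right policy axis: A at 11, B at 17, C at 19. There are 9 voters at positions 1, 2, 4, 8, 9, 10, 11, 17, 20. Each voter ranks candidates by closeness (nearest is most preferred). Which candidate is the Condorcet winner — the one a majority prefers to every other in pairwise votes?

With single-peaked preferences on a line, the Condorcet winner is the candidate closest to the median voter.
The median voter (position 9) is closest to A at 11.
Check: A vs C — voters closer to A: 7 of 9.

A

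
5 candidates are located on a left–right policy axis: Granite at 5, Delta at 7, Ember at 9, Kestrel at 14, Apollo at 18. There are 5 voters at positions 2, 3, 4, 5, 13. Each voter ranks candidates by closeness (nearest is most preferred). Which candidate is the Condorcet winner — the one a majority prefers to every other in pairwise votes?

Granite

With single-peaked preferences on a line, the Condorcet winner is the candidate closest to the median voter.
The median voter (position 4) is closest to Granite at 5.
Check: Granite vs Delta — voters closer to Granite: 4 of 5.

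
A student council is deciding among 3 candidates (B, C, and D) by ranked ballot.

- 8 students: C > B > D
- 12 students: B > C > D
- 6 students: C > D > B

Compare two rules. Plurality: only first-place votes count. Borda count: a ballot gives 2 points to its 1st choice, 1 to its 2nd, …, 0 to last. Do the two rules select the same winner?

Yes

Plurality first-place counts: B 12, C 14, D 0 → C.
Borda totals: B 32, C 40, D 6 → C.
The two rules agree on C.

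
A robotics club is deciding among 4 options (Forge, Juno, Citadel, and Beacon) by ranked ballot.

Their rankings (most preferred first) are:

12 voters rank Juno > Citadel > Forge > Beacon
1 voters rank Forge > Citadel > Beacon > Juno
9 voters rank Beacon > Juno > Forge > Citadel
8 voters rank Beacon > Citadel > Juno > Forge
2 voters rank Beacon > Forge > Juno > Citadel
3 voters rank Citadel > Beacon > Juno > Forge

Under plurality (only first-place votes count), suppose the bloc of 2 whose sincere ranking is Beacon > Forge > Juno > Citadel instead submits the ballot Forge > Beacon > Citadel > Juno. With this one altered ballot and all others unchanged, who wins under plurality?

First-place totals with the altered ballot: Forge 3, Juno 12, Citadel 3, Beacon 17.
The winner is unchanged: still Beacon.

Beacon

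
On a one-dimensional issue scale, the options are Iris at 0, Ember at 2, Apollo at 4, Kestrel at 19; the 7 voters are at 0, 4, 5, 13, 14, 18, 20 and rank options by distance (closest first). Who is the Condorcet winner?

Kestrel

With single-peaked preferences on a line, the Condorcet winner is the candidate closest to the median voter.
The median voter (position 13) is closest to Kestrel at 19.
Check: Kestrel vs Ember — voters closer to Kestrel: 4 of 7.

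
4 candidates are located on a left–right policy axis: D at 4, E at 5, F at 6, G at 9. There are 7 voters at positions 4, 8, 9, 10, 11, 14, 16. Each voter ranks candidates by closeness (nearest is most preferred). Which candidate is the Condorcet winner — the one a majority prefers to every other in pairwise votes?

G

With single-peaked preferences on a line, the Condorcet winner is the candidate closest to the median voter.
The median voter (position 10) is closest to G at 9.
Check: G vs D — voters closer to G: 6 of 7.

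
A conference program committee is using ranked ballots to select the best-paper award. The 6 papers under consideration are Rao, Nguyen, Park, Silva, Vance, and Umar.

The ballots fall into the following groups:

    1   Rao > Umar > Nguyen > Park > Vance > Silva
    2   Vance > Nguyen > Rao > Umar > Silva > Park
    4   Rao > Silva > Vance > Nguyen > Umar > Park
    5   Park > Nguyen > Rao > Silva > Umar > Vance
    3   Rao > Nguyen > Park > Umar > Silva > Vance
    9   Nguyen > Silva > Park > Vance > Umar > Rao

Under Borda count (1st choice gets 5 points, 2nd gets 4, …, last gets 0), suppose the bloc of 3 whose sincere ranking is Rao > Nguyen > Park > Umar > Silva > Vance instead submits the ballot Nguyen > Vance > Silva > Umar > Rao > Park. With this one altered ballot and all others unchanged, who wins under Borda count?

Borda totals with the altered ballot: Rao 49, Nguyen 99, Park 54, Silva 73, Vance 53, Umar 32.
The winner is unchanged: still Nguyen.

Nguyen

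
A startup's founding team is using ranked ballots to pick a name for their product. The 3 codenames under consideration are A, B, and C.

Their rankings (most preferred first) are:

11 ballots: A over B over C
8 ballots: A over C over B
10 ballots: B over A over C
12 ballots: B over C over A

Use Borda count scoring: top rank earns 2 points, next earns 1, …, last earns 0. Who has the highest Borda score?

Borda scores:
  A: 11·2 + 8·2 + 10·1 + 12·0 = 48
  B: 11·1 + 8·0 + 10·2 + 12·2 = 55
  C: 11·0 + 8·1 + 10·0 + 12·1 = 20
B has the highest total.

B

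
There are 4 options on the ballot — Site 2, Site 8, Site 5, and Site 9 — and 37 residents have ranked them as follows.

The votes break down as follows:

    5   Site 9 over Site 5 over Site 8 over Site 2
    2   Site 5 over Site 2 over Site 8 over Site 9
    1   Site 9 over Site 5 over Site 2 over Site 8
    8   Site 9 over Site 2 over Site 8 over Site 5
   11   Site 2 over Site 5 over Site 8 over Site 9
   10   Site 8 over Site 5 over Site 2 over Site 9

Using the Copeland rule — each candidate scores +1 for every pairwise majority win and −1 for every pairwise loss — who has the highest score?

Pairwise results:
  Site 2 vs Site 8: Site 2 wins 22–15.
  Site 2 vs Site 5: Site 2 wins 19–18.
  Site 2 vs Site 9: Site 2 wins 23–14.
  Site 8 vs Site 5: Site 5 wins 19–18.
  Site 8 vs Site 9: Site 8 wins 23–14.
  Site 5 vs Site 9: Site 5 wins 23–14.
Copeland scores (wins − losses):
  Site 2: 3 − 0 = 3
  Site 8: 1 − 2 = -1
  Site 5: 2 − 1 = 1
  Site 9: 0 − 3 = -3
Site 2 has the best Copeland score.

Site 2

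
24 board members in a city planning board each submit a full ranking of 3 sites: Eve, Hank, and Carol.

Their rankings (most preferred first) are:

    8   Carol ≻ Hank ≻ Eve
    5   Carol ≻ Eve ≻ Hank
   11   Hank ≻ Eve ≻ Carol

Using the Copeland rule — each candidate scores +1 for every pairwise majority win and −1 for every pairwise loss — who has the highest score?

Pairwise results:
  Eve vs Hank: Hank wins 19–5.
  Eve vs Carol: Carol wins 13–11.
  Hank vs Carol: Carol wins 13–11.
Copeland scores (wins − losses):
  Eve: 0 − 2 = -2
  Hank: 1 − 1 = 0
  Carol: 2 − 0 = 2
Carol has the best Copeland score.

Carol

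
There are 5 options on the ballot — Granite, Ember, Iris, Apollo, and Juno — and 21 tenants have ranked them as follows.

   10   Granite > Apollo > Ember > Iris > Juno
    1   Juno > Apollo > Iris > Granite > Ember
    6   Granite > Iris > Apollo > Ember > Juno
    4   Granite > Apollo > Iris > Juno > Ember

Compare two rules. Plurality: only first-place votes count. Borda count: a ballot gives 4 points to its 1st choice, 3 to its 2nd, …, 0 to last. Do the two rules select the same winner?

Plurality first-place counts: Granite 20, Ember 0, Iris 0, Apollo 0, Juno 1 → Granite.
Borda totals: Granite 81, Ember 26, Iris 38, Apollo 57, Juno 8 → Granite.
The two rules agree on Granite.

Yes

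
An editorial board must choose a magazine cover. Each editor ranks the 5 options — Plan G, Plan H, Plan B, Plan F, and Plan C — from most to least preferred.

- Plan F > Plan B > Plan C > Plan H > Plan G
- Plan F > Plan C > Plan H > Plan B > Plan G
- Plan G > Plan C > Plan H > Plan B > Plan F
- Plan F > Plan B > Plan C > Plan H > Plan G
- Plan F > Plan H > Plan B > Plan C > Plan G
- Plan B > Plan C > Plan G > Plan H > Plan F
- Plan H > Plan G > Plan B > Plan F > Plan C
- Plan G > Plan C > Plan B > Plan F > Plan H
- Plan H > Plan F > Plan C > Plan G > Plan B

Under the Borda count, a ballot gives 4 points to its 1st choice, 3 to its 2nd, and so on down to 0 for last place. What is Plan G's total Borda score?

Borda scores:
  Plan G: 0 + 0 + 4 + 0 + 0 + 2 + 3 + 4 + 1 = 14
  Plan H: 1 + 2 + 2 + 1 + 3 + 1 + 4 + 0 + 4 = 18
  Plan B: 3 + 1 + 1 + 3 + 2 + 4 + 2 + 2 + 0 = 18
  Plan F: 4 + 4 + 0 + 4 + 4 + 0 + 1 + 1 + 3 = 21
  Plan C: 2 + 3 + 3 + 2 + 1 + 3 + 0 + 3 + 2 = 19

14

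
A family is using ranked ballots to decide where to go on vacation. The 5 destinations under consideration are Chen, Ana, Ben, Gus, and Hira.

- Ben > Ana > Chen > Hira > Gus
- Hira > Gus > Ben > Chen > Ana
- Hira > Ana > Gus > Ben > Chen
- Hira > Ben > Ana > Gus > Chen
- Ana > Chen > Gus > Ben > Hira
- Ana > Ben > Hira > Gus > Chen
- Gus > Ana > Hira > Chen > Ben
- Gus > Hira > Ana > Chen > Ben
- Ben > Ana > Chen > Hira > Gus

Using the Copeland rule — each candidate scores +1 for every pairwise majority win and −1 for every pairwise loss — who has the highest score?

Pairwise results:
  Chen vs Ana: Ana wins 8–1.
  Chen vs Ben: Ben wins 6–3.
  Chen vs Gus: Gus wins 6–3.
  Chen vs Hira: Hira wins 6–3.
  Ana vs Ben: Ana wins 5–4.
  Ana vs Gus: Ana wins 6–3.
  Ana vs Hira: Ana wins 5–4.
  Ben vs Gus: Gus wins 5–4.
  Ben vs Hira: Hira wins 5–4.
  Gus vs Hira: Hira wins 6–3.
Copeland scores (wins − losses):
  Chen: 0 − 4 = -4
  Ana: 4 − 0 = 4
  Ben: 1 − 3 = -2
  Gus: 2 − 2 = 0
  Hira: 3 − 1 = 2
Ana has the best Copeland score.

Ana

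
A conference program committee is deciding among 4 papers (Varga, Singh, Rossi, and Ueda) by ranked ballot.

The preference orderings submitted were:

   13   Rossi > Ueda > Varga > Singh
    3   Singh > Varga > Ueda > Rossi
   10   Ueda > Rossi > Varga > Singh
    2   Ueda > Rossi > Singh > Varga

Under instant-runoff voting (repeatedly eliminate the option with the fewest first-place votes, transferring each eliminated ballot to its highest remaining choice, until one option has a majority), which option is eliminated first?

Varga

Round 1: Rossi 13, Ueda 12, Singh 3, Varga 0. Varga has the fewest and is eliminated.
Round 2: Rossi 13, Ueda 12, Singh 3. Singh has the fewest and is eliminated.
Round 3: Ueda 15, Rossi 13. Ueda has a majority.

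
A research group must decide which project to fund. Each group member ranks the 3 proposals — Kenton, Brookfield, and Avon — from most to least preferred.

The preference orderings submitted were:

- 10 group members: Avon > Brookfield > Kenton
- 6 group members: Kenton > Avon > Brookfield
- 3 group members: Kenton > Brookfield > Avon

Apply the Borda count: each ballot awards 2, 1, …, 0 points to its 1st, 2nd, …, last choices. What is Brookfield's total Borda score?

13

Borda scores:
  Kenton: 10·0 + 6·2 + 3·2 = 18
  Brookfield: 10·1 + 6·0 + 3·1 = 13
  Avon: 10·2 + 6·1 + 3·0 = 26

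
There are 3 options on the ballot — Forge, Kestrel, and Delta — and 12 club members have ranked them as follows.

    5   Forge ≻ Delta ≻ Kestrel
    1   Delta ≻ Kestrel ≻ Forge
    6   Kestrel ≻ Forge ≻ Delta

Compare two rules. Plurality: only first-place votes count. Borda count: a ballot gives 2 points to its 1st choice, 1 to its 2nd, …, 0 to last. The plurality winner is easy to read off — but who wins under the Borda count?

Plurality first-place counts: Forge 5, Kestrel 6, Delta 1 → Kestrel.
Borda totals: Forge 16, Kestrel 13, Delta 7 → Forge.

Forge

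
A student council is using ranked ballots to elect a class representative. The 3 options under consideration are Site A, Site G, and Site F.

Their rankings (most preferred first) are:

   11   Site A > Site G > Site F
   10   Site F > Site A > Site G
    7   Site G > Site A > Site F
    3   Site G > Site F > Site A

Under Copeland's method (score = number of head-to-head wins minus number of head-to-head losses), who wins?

Pairwise results:
  Site A vs Site G: Site A wins 21–10.
  Site A vs Site F: Site A wins 18–13.
  Site G vs Site F: Site G wins 21–10.
Copeland scores (wins − losses):
  Site A: 2 − 0 = 2
  Site G: 1 − 1 = 0
  Site F: 0 − 2 = -2
Site A has the best Copeland score.

Site A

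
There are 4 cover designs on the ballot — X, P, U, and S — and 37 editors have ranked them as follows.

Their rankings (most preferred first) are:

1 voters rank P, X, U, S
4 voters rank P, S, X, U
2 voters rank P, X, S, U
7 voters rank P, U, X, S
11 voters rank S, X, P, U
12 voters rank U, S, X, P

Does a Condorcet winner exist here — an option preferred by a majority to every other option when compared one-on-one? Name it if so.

There is no Condorcet winner

Head-to-head results (37 voters total):
X vs P: X wins 23–14.
X vs U: U wins 19–18.
X vs S: S wins 27–10.
P vs U: P wins 25–12.
P vs S: S wins 23–14.
U vs S: U wins 20–17.
No candidate beats all others: X beats P beats U beats X, a majority cycle.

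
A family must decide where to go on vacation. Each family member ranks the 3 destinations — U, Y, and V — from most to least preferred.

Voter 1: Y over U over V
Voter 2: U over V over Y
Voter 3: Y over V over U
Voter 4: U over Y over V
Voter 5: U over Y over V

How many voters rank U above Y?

Ballots ranking U above Y: 3.
Ballots ranking Y above U: 2.
So 3 of 5 voters prefer U to Y.

3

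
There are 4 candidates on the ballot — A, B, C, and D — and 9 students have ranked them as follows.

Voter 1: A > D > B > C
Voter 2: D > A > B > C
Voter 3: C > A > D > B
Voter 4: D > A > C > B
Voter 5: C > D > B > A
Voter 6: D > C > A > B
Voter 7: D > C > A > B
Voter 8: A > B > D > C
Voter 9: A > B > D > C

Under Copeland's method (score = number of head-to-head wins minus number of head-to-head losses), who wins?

D

Pairwise results:
  A vs B: A wins 8–1.
  A vs C: A wins 5–4.
  A vs D: D wins 5–4.
  B vs C: C wins 5–4.
  B vs D: D wins 7–2.
  C vs D: D wins 7–2.
Copeland scores (wins − losses):
  A: 2 − 1 = 1
  B: 0 − 3 = -3
  C: 1 − 2 = -1
  D: 3 − 0 = 3
D has the best Copeland score.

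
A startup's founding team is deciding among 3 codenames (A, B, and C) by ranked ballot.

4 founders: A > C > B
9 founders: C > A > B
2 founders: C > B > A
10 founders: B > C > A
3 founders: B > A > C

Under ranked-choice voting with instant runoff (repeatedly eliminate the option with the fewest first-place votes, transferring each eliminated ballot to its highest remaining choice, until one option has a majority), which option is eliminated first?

Round 1: B 13, C 11, A 4. A has the fewest and is eliminated.
Round 2: C 15, B 13. C has a majority.

A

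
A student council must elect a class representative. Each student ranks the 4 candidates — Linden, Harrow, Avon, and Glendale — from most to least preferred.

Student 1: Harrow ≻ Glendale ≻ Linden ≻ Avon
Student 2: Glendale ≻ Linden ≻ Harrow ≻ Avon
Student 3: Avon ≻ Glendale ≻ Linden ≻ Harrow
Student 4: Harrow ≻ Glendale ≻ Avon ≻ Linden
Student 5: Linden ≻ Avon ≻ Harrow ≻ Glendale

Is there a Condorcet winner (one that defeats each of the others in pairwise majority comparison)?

No

Head-to-head results (5 voters total):
Linden vs Harrow: Linden wins 3–2.
Linden vs Avon: Linden wins 3–2.
Linden vs Glendale: Glendale wins 4–1.
Harrow vs Avon: Harrow wins 3–2.
Harrow vs Glendale: Harrow wins 3–2.
Avon vs Glendale: Glendale wins 3–2.
No candidate beats all others: Linden beats Harrow beats Glendale beats Linden, a majority cycle.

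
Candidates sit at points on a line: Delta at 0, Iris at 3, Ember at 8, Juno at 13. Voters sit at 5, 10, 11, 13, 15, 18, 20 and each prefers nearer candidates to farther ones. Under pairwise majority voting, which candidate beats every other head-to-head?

Juno

With single-peaked preferences on a line, the Condorcet winner is the candidate closest to the median voter.
The median voter (position 13) is closest to Juno at 13.
Check: Juno vs Iris — voters closer to Juno: 6 of 7.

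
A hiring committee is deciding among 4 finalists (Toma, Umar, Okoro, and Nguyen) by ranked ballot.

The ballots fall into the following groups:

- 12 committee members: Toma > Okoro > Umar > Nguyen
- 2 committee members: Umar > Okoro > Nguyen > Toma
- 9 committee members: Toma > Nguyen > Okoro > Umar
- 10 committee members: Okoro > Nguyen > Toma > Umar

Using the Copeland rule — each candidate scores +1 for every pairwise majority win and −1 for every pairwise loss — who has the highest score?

Toma

Pairwise results:
  Toma vs Umar: Toma wins 31–2.
  Toma vs Okoro: Toma wins 21–12.
  Toma vs Nguyen: Toma wins 21–12.
  Umar vs Okoro: Okoro wins 31–2.
  Umar vs Nguyen: Nguyen wins 19–14.
  Okoro vs Nguyen: Okoro wins 24–9.
Copeland scores (wins − losses):
  Toma: 3 − 0 = 3
  Umar: 0 − 3 = -3
  Okoro: 2 − 1 = 1
  Nguyen: 1 − 2 = -1
Toma has the best Copeland score.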